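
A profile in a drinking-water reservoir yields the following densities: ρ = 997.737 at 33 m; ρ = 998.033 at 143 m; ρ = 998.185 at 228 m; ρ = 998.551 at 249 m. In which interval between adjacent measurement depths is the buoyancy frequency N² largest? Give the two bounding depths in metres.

228–249 m

Compute the density gradient over each adjacent pair:
  33–143 m: Δρ/Δz = 0.296/110 = 2.7 × 10⁻³ kg m⁻⁴
  143–228 m: Δρ/Δz = 0.152/85 = 1.8 × 10⁻³ kg m⁻⁴
  228–249 m: Δρ/Δz = 0.366/21 = 0.017 kg m⁻⁴
The largest gradient is in the 228–249 m interval — the pycnocline.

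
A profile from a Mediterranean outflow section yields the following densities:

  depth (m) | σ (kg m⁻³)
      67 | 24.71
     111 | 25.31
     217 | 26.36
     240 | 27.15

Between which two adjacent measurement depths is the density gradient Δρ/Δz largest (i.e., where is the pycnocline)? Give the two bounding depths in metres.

217–240 m

Compute the density gradient over each adjacent pair:
  67–111 m: Δρ/Δz = 0.60/44 = 0.014 kg m⁻⁴
  111–217 m: Δρ/Δz = 1.05/106 = 9.9 × 10⁻³ kg m⁻⁴
  217–240 m: Δρ/Δz = 0.79/23 = 0.034 kg m⁻⁴
The largest gradient is in the 217–240 m interval — the pycnocline.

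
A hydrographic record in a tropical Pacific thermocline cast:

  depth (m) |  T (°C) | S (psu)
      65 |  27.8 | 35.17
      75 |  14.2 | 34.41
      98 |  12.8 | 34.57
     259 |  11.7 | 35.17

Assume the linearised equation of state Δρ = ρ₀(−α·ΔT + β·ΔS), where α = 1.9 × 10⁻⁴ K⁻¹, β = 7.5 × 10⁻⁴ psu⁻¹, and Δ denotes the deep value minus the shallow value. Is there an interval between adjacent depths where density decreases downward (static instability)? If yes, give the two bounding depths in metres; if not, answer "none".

none

Evaluate Δρ/ρ₀ = −αΔT + βΔS across each adjacent pair:
  65–75 m: −αΔT+βΔS = −(1.9 × 10⁻⁴)(-13.6)+(7.5 × 10⁻⁴)(-0.76) = 2.0 × 10⁻³ → stable
  75–98 m: −αΔT+βΔS = −(1.9 × 10⁻⁴)(-1.4)+(7.5 × 10⁻⁴)(+0.16) = 3.9 × 10⁻⁴ → stable
  98–259 m: −αΔT+βΔS = −(1.9 × 10⁻⁴)(-1.1)+(7.5 × 10⁻⁴)(+0.60) = 6.6 × 10⁻⁴ → stable
Every interval has Δρ > 0: the column is stably stratified throughout.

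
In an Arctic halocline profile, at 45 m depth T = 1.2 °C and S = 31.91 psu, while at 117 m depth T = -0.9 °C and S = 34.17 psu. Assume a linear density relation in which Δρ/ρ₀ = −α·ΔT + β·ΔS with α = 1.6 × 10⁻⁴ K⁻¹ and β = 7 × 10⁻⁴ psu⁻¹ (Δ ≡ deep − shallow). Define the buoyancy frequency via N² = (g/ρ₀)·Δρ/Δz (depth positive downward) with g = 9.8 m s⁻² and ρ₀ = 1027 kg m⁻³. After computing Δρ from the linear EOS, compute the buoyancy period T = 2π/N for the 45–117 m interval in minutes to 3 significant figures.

6.48 min

ΔT = -2.1 K, ΔS = +2.26 psu (deep − shallow).
Δρ/ρ₀ = −αΔT + βΔS = 3.36 × 10⁻⁴ + 1.582 × 10⁻³ = 1.918 × 10⁻³, so Δρ ≈ 1.970 kg m⁻³.
N² = (g/ρ₀)·Δρ/Δz = g·(Δρ/ρ₀)/Δz = 9.8 × 1.918 × 10⁻³ / 72 = 2.6106 × 10⁻⁴ s⁻².
N = √(2.6106 × 10⁻⁴) = 0.016157 rad s⁻¹ → T = 2π/N = 388.88 s = 6.4813 min ≈ 6.48 min.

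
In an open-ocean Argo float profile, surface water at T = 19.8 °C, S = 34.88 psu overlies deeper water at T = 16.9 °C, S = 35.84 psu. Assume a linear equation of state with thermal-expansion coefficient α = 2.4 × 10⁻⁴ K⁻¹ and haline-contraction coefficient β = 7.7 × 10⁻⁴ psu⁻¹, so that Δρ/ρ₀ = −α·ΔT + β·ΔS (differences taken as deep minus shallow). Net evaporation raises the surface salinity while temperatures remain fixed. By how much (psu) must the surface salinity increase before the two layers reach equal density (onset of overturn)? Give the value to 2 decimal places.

Neutral buoyancy requires −α(T_deep − T_surf) + β(S_deep − S_surf′) = 0.
S_surf′ = S_deep − (α/β)·ΔT = 35.84 − (2.4 × 10⁻⁴/7.7 × 10⁻⁴)·(-2.9) = 36.7439 psu.
Increase required: 36.7439 − 34.88 = 1.8639 psu.

1.86 psu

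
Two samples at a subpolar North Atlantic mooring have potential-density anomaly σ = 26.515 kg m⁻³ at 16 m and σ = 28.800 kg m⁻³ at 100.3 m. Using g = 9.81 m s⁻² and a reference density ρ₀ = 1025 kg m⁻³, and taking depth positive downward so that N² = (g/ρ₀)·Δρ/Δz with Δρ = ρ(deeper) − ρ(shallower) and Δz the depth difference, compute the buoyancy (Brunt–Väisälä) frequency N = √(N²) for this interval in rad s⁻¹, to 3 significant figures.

Δρ = 1028.800 − 1026.515 = 2.285 kg m⁻³ over Δz = 100.3 − 16 = 84.3 m.
N² = (9.81/1025) × (2.285/84.3) = 2.5942 × 10⁻⁴ s⁻².
N = √(2.5942 × 10⁻⁴) = 0.016107 rad s⁻¹ ≈ 0.0161 rad s⁻¹.

0.0161 rad s⁻¹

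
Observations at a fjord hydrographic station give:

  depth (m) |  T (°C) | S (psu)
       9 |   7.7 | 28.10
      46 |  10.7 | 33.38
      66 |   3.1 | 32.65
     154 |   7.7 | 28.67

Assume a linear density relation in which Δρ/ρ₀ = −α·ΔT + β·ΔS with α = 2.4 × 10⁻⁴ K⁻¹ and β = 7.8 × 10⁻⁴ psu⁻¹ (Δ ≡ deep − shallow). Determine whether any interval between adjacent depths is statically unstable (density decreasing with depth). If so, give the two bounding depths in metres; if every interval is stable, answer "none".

Evaluate Δρ/ρ₀ = −αΔT + βΔS across each adjacent pair:
  9–46 m: −αΔT+βΔS = −(2.4 × 10⁻⁴)(+3.0)+(7.8 × 10⁻⁴)(+5.28) = 3.4 × 10⁻³ → stable
  46–66 m: −αΔT+βΔS = −(2.4 × 10⁻⁴)(-7.6)+(7.8 × 10⁻⁴)(-0.73) = 1.3 × 10⁻³ → stable
  66–154 m: −αΔT+βΔS = −(2.4 × 10⁻⁴)(+4.6)+(7.8 × 10⁻⁴)(-3.98) = -4.2 × 10⁻³ → UNSTABLE
The 66–154 m interval has Δρ < 0: lighter water underlies denser water.

66–154 m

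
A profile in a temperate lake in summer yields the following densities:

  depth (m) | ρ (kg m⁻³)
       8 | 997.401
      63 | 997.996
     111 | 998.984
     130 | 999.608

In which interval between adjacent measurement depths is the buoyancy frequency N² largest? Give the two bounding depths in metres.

Compute the density gradient over each adjacent pair:
  8–63 m: Δρ/Δz = 0.595/55 = 0.011 kg m⁻⁴
  63–111 m: Δρ/Δz = 0.988/48 = 0.021 kg m⁻⁴
  111–130 m: Δρ/Δz = 0.624/19 = 0.033 kg m⁻⁴
The largest gradient is in the 111–130 m interval — the pycnocline.

111–130 m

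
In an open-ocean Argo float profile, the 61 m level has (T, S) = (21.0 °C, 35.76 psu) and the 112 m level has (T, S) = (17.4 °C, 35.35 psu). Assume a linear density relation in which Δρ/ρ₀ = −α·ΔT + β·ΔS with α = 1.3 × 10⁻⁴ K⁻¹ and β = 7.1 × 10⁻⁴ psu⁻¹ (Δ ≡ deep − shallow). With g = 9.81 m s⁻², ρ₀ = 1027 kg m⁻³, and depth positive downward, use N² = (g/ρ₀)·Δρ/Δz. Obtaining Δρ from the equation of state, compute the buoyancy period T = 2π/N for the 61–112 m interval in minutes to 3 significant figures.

18.0 min

ΔT = -3.6 K, ΔS = -0.41 psu (deep − shallow).
Δρ/ρ₀ = −αΔT + βΔS = 4.68 × 10⁻⁴ − 2.911 × 10⁻⁴ = 1.769 × 10⁻⁴, so Δρ ≈ 0.1817 kg m⁻³.
N² = (g/ρ₀)·Δρ/Δz = g·(Δρ/ρ₀)/Δz = 9.81 × 1.769 × 10⁻⁴ / 51 = 3.4027 × 10⁻⁵ s⁻².
N = √(3.4027 × 10⁻⁵) = 5.8333 × 10⁻³ rad s⁻¹ → T = 2π/N = 1.0771 × 10³ s = 17.952 min ≈ 18.0 min.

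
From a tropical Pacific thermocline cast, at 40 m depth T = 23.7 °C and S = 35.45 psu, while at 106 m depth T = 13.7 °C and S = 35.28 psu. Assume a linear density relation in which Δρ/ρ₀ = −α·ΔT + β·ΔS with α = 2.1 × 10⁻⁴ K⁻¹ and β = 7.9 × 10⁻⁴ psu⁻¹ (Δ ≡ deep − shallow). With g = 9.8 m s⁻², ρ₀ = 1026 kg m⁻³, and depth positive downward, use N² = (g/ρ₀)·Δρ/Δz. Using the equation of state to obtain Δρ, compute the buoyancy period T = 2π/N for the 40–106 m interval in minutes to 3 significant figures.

ΔT = -10.0 K, ΔS = -0.17 psu (deep − shallow).
Δρ/ρ₀ = −αΔT + βΔS = 2.10 × 10⁻³ − 1.343 × 10⁻⁴ = 1.9657 × 10⁻³, so Δρ ≈ 2.017 kg m⁻³.
N² = (g/ρ₀)·Δρ/Δz = g·(Δρ/ρ₀)/Δz = 9.8 × 1.9657 × 10⁻³ / 66 = 2.9188 × 10⁻⁴ s⁻².
N = √(2.9188 × 10⁻⁴) = 0.017084 rad s⁻¹ → T = 2π/N = 367.78 s = 6.1297 min ≈ 6.13 min.

6.13 min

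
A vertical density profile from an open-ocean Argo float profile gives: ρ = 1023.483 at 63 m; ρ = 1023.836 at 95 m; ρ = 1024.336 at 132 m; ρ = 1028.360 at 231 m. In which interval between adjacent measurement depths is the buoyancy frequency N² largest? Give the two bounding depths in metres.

132–231 m

Compute the density gradient over each adjacent pair:
  63–95 m: Δρ/Δz = 0.353/32 = 0.011 kg m⁻⁴
  95–132 m: Δρ/Δz = 0.500/37 = 0.014 kg m⁻⁴
  132–231 m: Δρ/Δz = 4.024/99 = 0.041 kg m⁻⁴
The largest gradient is in the 132–231 m interval — the pycnocline.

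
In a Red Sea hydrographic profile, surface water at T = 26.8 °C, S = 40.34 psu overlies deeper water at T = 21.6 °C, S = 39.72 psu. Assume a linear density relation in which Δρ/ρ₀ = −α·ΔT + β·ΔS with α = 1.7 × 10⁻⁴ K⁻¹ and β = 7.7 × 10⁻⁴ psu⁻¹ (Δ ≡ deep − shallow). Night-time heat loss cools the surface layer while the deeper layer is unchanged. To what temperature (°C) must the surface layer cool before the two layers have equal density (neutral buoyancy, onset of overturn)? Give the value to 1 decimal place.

Neutral buoyancy requires Δρ = 0, i.e. −α(T_deep − T_surf′) + β(S_deep − S_surf) = 0.
T_surf′ = T_deep − (β/α)·ΔS = 21.6 − (7.7 × 10⁻⁴/1.7 × 10⁻⁴)·(-0.62) = 24.408 °C.
Cooling required: 26.8 − (24.408) = 2.392 °C.

24.4 °C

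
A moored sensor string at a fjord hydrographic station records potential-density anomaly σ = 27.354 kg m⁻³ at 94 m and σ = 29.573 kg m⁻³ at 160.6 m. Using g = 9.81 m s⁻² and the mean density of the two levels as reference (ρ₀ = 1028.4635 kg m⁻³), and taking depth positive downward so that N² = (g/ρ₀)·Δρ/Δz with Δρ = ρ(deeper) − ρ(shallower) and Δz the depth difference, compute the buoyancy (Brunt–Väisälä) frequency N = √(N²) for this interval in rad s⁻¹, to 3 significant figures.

0.0178 rad s⁻¹

Δρ = 1029.573 − 1027.354 = 2.219 kg m⁻³ over Δz = 160.6 − 94 = 66.6 m.
N² = (9.81/1028.4635) × (2.219/66.6) = 3.1781 × 10⁻⁴ s⁻².
N = √(3.1781 × 10⁻⁴) = 0.017827 rad s⁻¹ ≈ 0.0178 rad s⁻¹.
A positive N² confirms static stability across the interval.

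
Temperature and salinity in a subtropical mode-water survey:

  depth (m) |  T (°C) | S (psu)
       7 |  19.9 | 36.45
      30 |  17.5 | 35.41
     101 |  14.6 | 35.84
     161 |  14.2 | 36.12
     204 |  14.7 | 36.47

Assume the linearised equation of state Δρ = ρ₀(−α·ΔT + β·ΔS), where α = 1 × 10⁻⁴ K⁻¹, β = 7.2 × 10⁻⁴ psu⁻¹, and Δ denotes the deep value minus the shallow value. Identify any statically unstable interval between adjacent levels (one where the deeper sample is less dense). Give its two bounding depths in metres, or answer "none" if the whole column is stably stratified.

7–30 m

Evaluate Δρ/ρ₀ = −αΔT + βΔS across each adjacent pair:
  7–30 m: −αΔT+βΔS = −(1 × 10⁻⁴)(-2.4)+(7.2 × 10⁻⁴)(-1.04) = -5.1 × 10⁻⁴ → UNSTABLE
  30–101 m: −αΔT+βΔS = −(1 × 10⁻⁴)(-2.9)+(7.2 × 10⁻⁴)(+0.43) = 6.0 × 10⁻⁴ → stable
  101–161 m: −αΔT+βΔS = −(1 × 10⁻⁴)(-0.4)+(7.2 × 10⁻⁴)(+0.28) = 2.4 × 10⁻⁴ → stable
  161–204 m: −αΔT+βΔS = −(1 × 10⁻⁴)(+0.5)+(7.2 × 10⁻⁴)(+0.35) = 2.0 × 10⁻⁴ → stable
The 7–30 m interval has Δρ < 0: lighter water underlies denser water.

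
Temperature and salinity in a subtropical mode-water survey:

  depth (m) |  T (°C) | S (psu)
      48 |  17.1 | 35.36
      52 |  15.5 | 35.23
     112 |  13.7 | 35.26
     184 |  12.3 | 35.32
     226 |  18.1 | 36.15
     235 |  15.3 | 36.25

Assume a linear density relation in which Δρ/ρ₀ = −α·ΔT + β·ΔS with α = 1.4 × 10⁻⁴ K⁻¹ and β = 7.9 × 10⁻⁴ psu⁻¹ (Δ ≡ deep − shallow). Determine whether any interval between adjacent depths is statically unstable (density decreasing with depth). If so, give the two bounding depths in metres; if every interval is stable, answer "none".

184–226 m

Evaluate Δρ/ρ₀ = −αΔT + βΔS across each adjacent pair:
  48–52 m: −αΔT+βΔS = −(1.4 × 10⁻⁴)(-1.6)+(7.9 × 10⁻⁴)(-0.13) = 1.2 × 10⁻⁴ → stable
  52–112 m: −αΔT+βΔS = −(1.4 × 10⁻⁴)(-1.8)+(7.9 × 10⁻⁴)(+0.03) = 2.8 × 10⁻⁴ → stable
  112–184 m: −αΔT+βΔS = −(1.4 × 10⁻⁴)(-1.4)+(7.9 × 10⁻⁴)(+0.06) = 2.4 × 10⁻⁴ → stable
  184–226 m: −αΔT+βΔS = −(1.4 × 10⁻⁴)(+5.8)+(7.9 × 10⁻⁴)(+0.83) = -1.6 × 10⁻⁴ → UNSTABLE
  226–235 m: −αΔT+βΔS = −(1.4 × 10⁻⁴)(-2.8)+(7.9 × 10⁻⁴)(+0.10) = 4.7 × 10⁻⁴ → stable
The 184–226 m interval has Δρ < 0: lighter water underlies denser water.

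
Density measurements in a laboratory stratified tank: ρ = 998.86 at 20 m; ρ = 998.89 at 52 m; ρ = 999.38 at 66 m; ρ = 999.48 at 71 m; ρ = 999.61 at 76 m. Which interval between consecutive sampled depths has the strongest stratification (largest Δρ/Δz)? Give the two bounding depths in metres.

Compute the density gradient over each adjacent pair:
  20–52 m: Δρ/Δz = 0.03/32 = 9.4 × 10⁻⁴ kg m⁻⁴
  52–66 m: Δρ/Δz = 0.49/14 = 0.035 kg m⁻⁴
  66–71 m: Δρ/Δz = 0.10/5 = 0.020 kg m⁻⁴
  71–76 m: Δρ/Δz = 0.13/5 = 0.026 kg m⁻⁴
The largest gradient is in the 52–66 m interval — the pycnocline.

52–66 m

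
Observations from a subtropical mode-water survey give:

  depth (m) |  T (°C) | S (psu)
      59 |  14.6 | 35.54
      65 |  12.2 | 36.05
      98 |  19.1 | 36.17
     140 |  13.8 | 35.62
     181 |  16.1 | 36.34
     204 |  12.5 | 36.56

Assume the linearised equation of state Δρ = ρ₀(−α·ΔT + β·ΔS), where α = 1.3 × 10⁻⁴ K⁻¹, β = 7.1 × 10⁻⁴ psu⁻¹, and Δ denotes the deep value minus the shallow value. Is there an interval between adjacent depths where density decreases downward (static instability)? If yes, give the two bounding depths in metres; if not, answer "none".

Evaluate Δρ/ρ₀ = −αΔT + βΔS across each adjacent pair:
  59–65 m: −αΔT+βΔS = −(1.3 × 10⁻⁴)(-2.4)+(7.1 × 10⁻⁴)(+0.51) = 6.7 × 10⁻⁴ → stable
  65–98 m: −αΔT+βΔS = −(1.3 × 10⁻⁴)(+6.9)+(7.1 × 10⁻⁴)(+0.12) = -8.1 × 10⁻⁴ → UNSTABLE
  98–140 m: −αΔT+βΔS = −(1.3 × 10⁻⁴)(-5.3)+(7.1 × 10⁻⁴)(-0.55) = 3.0 × 10⁻⁴ → stable
  140–181 m: −αΔT+βΔS = −(1.3 × 10⁻⁴)(+2.3)+(7.1 × 10⁻⁴)(+0.72) = 2.1 × 10⁻⁴ → stable
  181–204 m: −αΔT+βΔS = −(1.3 × 10⁻⁴)(-3.6)+(7.1 × 10⁻⁴)(+0.22) = 6.2 × 10⁻⁴ → stable
The 65–98 m interval has Δρ < 0: lighter water underlies denser water.

65–98 m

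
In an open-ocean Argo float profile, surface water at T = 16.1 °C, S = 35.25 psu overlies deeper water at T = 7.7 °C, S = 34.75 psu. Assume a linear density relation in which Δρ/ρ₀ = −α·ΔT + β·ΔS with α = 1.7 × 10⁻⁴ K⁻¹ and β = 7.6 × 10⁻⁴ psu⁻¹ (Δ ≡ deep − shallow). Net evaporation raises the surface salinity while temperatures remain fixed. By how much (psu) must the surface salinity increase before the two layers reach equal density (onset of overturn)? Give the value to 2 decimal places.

Neutral buoyancy requires −α(T_deep − T_surf) + β(S_deep − S_surf′) = 0.
S_surf′ = S_deep − (α/β)·ΔT = 34.75 − (1.7 × 10⁻⁴/7.6 × 10⁻⁴)·(-8.4) = 36.6289 psu.
Increase required: 36.6289 − 35.25 = 1.3789 psu.

1.38 psu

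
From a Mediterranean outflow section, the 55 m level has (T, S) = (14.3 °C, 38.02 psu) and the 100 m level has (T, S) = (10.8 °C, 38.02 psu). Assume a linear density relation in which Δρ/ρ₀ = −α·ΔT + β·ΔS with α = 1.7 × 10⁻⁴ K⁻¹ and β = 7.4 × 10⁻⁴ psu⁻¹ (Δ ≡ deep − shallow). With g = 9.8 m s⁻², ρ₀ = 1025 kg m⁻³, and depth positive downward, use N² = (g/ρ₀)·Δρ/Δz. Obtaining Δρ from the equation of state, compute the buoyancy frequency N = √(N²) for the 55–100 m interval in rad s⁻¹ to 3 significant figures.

0.0114 rad s⁻¹

ΔT = -3.5 K, ΔS = +0.00 psu (deep − shallow).
Δρ/ρ₀ = −αΔT + βΔS = 5.95 × 10⁻⁴ + 0 = 5.95 × 10⁻⁴, so Δρ ≈ 0.6099 kg m⁻³.
N² = (g/ρ₀)·Δρ/Δz = g·(Δρ/ρ₀)/Δz = 9.8 × 5.95 × 10⁻⁴ / 45 = 1.2958 × 10⁻⁴ s⁻².
N = √(1.2958 × 10⁻⁴) = 0.011383 rad s⁻¹ ≈ 0.0114 rad s⁻¹.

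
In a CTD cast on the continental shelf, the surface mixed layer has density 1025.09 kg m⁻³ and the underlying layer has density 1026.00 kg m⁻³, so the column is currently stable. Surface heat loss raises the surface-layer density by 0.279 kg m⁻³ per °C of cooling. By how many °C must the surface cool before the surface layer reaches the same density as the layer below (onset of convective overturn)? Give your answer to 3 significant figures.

Density deficit of the surface layer: 1026.00 − 1025.09 = 0.91 kg m⁻³.
Required change = 0.91 / 0.279 = 3.26 °C.

3.26 °C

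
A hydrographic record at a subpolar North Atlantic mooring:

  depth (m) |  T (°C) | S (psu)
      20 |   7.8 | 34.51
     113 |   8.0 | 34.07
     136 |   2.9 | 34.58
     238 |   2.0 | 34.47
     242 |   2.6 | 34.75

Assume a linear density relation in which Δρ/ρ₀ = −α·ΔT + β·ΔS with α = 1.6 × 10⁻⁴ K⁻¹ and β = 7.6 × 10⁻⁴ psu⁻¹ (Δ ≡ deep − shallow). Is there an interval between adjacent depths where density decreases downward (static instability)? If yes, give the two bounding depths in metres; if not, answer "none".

20–113 m

Evaluate Δρ/ρ₀ = −αΔT + βΔS across each adjacent pair:
  20–113 m: −αΔT+βΔS = −(1.6 × 10⁻⁴)(+0.2)+(7.6 × 10⁻⁴)(-0.44) = -3.7 × 10⁻⁴ → UNSTABLE
  113–136 m: −αΔT+βΔS = −(1.6 × 10⁻⁴)(-5.1)+(7.6 × 10⁻⁴)(+0.51) = 1.2 × 10⁻³ → stable
  136–238 m: −αΔT+βΔS = −(1.6 × 10⁻⁴)(-0.9)+(7.6 × 10⁻⁴)(-0.11) = 6.0 × 10⁻⁵ → stable
  238–242 m: −αΔT+βΔS = −(1.6 × 10⁻⁴)(+0.6)+(7.6 × 10⁻⁴)(+0.28) = 1.2 × 10⁻⁴ → stable
The 20–113 m interval has Δρ < 0: lighter water underlies denser water.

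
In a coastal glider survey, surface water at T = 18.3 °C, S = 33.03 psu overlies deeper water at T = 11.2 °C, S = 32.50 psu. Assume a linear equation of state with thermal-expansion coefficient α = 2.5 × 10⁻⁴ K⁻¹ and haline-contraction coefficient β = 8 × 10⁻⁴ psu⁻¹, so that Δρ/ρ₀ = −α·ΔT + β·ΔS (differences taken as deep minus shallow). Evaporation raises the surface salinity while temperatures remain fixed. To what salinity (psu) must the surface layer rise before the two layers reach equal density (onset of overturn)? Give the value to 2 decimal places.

34.72 psu

Neutral buoyancy requires −α(T_deep − T_surf) + β(S_deep − S_surf′) = 0.
S_surf′ = S_deep − (α/β)·ΔT = 32.50 − (2.5 × 10⁻⁴/8 × 10⁻⁴)·(-7.1) = 34.7188 psu.
Increase required: 34.7188 − 33.03 = 1.6888 psu.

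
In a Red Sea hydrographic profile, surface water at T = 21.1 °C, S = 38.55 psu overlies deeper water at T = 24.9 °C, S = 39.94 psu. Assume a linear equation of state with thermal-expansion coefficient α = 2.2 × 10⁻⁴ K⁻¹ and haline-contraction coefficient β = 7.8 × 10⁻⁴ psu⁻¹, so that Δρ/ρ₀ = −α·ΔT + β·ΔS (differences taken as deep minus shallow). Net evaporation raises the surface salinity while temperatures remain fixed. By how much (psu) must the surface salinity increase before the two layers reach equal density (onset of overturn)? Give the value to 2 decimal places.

Neutral buoyancy requires −α(T_deep − T_surf) + β(S_deep − S_surf′) = 0.
S_surf′ = S_deep − (α/β)·ΔT = 39.94 − (2.2 × 10⁻⁴/7.8 × 10⁻⁴)·(+3.8) = 38.8682 psu.
Increase required: 38.8682 − 38.55 = 0.3182 psu.

0.32 psu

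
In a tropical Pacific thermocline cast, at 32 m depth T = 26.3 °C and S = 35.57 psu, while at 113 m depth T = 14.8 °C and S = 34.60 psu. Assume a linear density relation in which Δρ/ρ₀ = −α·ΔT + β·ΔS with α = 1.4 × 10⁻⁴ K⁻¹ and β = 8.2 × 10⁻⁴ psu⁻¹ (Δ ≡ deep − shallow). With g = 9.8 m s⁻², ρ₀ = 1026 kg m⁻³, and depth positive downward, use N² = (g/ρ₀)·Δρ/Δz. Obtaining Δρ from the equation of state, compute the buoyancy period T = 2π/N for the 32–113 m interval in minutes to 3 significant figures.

10.5 min

ΔT = -11.5 K, ΔS = -0.97 psu (deep − shallow).
Δρ/ρ₀ = −αΔT + βΔS = 1.61 × 10⁻³ − 7.954 × 10⁻⁴ = 8.146 × 10⁻⁴, so Δρ ≈ 0.8358 kg m⁻³.
N² = (g/ρ₀)·Δρ/Δz = g·(Δρ/ρ₀)/Δz = 9.8 × 8.146 × 10⁻⁴ / 81 = 9.8557 × 10⁻⁵ s⁻².
N = √(9.8557 × 10⁻⁵) = 9.9276 × 10⁻³ rad s⁻¹ → T = 2π/N = 632.90 s = 10.548 min ≈ 10.5 min.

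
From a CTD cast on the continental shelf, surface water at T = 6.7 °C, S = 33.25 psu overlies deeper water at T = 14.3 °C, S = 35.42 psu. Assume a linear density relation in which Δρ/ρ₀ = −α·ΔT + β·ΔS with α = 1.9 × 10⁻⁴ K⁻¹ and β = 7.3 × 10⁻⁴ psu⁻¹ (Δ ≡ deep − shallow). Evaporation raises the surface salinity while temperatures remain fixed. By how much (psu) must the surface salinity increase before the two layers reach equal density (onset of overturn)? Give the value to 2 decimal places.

Neutral buoyancy requires −α(T_deep − T_surf) + β(S_deep − S_surf′) = 0.
S_surf′ = S_deep − (α/β)·ΔT = 35.42 − (1.9 × 10⁻⁴/7.3 × 10⁻⁴)·(+7.6) = 33.4419 psu.
Increase required: 33.4419 − 33.25 = 0.1919 psu.

0.19 psu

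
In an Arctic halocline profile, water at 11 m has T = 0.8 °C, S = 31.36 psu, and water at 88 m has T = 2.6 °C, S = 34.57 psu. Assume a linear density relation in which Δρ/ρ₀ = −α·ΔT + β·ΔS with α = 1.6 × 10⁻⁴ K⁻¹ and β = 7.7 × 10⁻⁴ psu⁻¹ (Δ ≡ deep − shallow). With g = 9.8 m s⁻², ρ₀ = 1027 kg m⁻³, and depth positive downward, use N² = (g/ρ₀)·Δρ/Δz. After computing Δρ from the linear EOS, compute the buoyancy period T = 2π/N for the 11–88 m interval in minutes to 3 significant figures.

ΔT = +1.8 K, ΔS = +3.21 psu (deep − shallow).
Δρ/ρ₀ = −αΔT + βΔS = -2.88 × 10⁻⁴ + 2.4717 × 10⁻³ = 2.1837 × 10⁻³, so Δρ ≈ 2.243 kg m⁻³.
N² = (g/ρ₀)·Δρ/Δz = g·(Δρ/ρ₀)/Δz = 9.8 × 2.1837 × 10⁻³ / 77 = 2.7793 × 10⁻⁴ s⁻².
N = √(2.7793 × 10⁻⁴) = 0.016671 rad s⁻¹ → T = 2π/N = 376.89 s = 6.2815 min ≈ 6.28 min.

6.28 min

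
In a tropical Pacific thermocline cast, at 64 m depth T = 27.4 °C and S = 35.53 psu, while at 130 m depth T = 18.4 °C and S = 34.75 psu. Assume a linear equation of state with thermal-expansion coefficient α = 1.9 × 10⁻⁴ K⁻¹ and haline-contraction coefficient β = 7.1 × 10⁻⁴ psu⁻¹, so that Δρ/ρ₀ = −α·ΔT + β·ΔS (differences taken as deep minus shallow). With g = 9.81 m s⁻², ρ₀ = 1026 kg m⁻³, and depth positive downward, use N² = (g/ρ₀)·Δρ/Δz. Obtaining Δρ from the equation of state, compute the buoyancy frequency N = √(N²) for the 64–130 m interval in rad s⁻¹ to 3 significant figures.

0.0131 rad s⁻¹

ΔT = -9.0 K, ΔS = -0.78 psu (deep − shallow).
Δρ/ρ₀ = −αΔT + βΔS = 1.71 × 10⁻³ − 5.538 × 10⁻⁴ = 1.1562 × 10⁻³, so Δρ ≈ 1.186 kg m⁻³.
N² = (g/ρ₀)·Δρ/Δz = g·(Δρ/ρ₀)/Δz = 9.81 × 1.1562 × 10⁻³ / 66 = 1.7185 × 10⁻⁴ s⁻².
N = √(1.7185 × 10⁻⁴) = 0.013109 rad s⁻¹ ≈ 0.0131 rad s⁻¹.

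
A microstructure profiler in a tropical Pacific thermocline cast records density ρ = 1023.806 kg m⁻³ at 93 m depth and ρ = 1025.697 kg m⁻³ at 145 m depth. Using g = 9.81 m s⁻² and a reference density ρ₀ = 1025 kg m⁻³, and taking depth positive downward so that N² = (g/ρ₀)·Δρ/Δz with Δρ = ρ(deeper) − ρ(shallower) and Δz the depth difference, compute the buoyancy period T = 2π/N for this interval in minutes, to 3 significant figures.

Δρ = 1025.697 − 1023.806 = 1.891 kg m⁻³ over Δz = 145 − 93 = 52 m.
N² = (9.81/1025) × (1.891/52) = 3.4804 × 10⁻⁴ s⁻².
N = √(3.4804 × 10⁻⁴) = 0.018656 rad s⁻¹, so T = 2π/N = 336.79 s = 5.6132 min ≈ 5.61 min.

5.61 min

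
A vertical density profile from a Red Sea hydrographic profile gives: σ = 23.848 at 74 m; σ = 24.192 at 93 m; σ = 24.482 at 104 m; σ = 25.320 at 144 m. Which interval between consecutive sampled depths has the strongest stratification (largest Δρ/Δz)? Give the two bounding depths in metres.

Compute the density gradient over each adjacent pair:
  74–93 m: Δρ/Δz = 0.344/19 = 0.018 kg m⁻⁴
  93–104 m: Δρ/Δz = 0.290/11 = 0.026 kg m⁻⁴
  104–144 m: Δρ/Δz = 0.838/40 = 0.021 kg m⁻⁴
The largest gradient is in the 93–104 m interval — the pycnocline.

93–104 m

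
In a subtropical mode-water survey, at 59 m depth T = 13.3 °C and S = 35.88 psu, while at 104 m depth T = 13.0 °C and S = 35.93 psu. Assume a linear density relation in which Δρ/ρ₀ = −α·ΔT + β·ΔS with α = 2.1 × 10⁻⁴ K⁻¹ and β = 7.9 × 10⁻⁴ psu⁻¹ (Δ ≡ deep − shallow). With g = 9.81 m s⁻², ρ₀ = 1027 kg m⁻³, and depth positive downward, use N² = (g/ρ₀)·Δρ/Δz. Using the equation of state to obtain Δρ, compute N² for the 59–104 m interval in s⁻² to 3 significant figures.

ΔT = -0.3 K, ΔS = +0.05 psu (deep − shallow).
Δρ/ρ₀ = −αΔT + βΔS = 6.30 × 10⁻⁵ + 3.95 × 10⁻⁵ = 1.025 × 10⁻⁴, so Δρ ≈ 0.1053 kg m⁻³.
N² = (g/ρ₀)·Δρ/Δz = g·(Δρ/ρ₀)/Δz = 9.81 × 1.025 × 10⁻⁴ / 45 = 2.2345 × 10⁻⁵ s⁻² ≈ 2.23 × 10⁻⁵ s⁻².

2.23 × 10⁻⁵ s⁻²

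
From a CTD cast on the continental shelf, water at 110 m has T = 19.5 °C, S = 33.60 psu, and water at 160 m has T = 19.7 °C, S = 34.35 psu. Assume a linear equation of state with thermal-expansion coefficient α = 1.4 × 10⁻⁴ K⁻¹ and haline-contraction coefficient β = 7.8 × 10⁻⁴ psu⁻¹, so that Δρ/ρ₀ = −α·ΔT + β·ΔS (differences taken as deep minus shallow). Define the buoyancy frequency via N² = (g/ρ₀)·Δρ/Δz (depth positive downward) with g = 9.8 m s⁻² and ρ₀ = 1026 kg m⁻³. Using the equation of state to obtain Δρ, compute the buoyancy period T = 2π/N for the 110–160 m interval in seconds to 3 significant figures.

601 s

ΔT = +0.2 K, ΔS = +0.75 psu (deep − shallow).
Δρ/ρ₀ = −αΔT + βΔS = -2.80 × 10⁻⁵ + 5.85 × 10⁻⁴ = 5.57 × 10⁻⁴, so Δρ ≈ 0.5715 kg m⁻³.
N² = (g/ρ₀)·Δρ/Δz = g·(Δρ/ρ₀)/Δz = 9.8 × 5.57 × 10⁻⁴ / 50 = 1.0917 × 10⁻⁴ s⁻².
N = √(1.0917 × 10⁻⁴) = 0.010448 rad s⁻¹ → T = 2π/N = 601.38 s ≈ 601 s.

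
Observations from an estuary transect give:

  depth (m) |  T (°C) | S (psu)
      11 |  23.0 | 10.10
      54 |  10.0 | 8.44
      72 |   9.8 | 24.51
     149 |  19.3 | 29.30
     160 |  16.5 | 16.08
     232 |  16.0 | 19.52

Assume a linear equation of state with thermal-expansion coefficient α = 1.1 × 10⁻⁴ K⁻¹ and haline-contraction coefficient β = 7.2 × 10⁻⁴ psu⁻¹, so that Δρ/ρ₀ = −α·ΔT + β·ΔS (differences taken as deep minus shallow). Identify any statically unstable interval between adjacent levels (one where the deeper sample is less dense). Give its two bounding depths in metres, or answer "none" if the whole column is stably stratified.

Evaluate Δρ/ρ₀ = −αΔT + βΔS across each adjacent pair:
  11–54 m: −αΔT+βΔS = −(1.1 × 10⁻⁴)(-13.0)+(7.2 × 10⁻⁴)(-1.66) = 2.3 × 10⁻⁴ → stable
  54–72 m: −αΔT+βΔS = −(1.1 × 10⁻⁴)(-0.2)+(7.2 × 10⁻⁴)(+16.07) = 0.012 → stable
  72–149 m: −αΔT+βΔS = −(1.1 × 10⁻⁴)(+9.5)+(7.2 × 10⁻⁴)(+4.79) = 2.4 × 10⁻³ → stable
  149–160 m: −αΔT+βΔS = −(1.1 × 10⁻⁴)(-2.8)+(7.2 × 10⁻⁴)(-13.22) = -9.2 × 10⁻³ → UNSTABLE
  160–232 m: −αΔT+βΔS = −(1.1 × 10⁻⁴)(-0.5)+(7.2 × 10⁻⁴)(+3.44) = 2.5 × 10⁻³ → stable
The 149–160 m interval has Δρ < 0: lighter water underlies denser water.

149–160 m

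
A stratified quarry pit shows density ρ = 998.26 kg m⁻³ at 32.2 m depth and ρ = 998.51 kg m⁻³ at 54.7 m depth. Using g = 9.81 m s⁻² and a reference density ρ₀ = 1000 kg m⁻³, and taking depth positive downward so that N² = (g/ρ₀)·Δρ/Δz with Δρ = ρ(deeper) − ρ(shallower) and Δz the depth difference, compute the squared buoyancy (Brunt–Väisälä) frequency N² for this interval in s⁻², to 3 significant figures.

Δρ = 998.51 − 998.26 = 0.25 kg m⁻³ over Δz = 54.7 − 32.2 = 22.5 m.
N² = (9.81/1000) × (0.25/22.5) = 1.0900 × 10⁻⁴ s⁻² ≈ 1.09 × 10⁻⁴ s⁻².

1.09 × 10⁻⁴ s⁻²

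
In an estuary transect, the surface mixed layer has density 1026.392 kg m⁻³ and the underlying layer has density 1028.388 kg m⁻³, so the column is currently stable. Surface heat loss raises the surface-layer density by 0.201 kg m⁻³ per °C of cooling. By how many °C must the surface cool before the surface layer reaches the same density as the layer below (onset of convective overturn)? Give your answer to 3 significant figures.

9.93 °C

Density deficit of the surface layer: 1028.388 − 1026.392 = 1.996 kg m⁻³.
Required change = 1.996 / 0.201 = 9.93 °C.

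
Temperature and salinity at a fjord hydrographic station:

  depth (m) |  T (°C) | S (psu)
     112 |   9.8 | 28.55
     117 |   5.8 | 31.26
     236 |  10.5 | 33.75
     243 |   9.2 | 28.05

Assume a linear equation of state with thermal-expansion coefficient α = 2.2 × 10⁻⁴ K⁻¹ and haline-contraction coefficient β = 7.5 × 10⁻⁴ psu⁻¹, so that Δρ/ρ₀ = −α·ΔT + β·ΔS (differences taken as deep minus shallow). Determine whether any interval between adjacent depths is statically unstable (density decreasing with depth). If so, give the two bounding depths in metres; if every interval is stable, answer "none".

Evaluate Δρ/ρ₀ = −αΔT + βΔS across each adjacent pair:
  112–117 m: −αΔT+βΔS = −(2.2 × 10⁻⁴)(-4.0)+(7.5 × 10⁻⁴)(+2.71) = 2.9 × 10⁻³ → stable
  117–236 m: −αΔT+βΔS = −(2.2 × 10⁻⁴)(+4.7)+(7.5 × 10⁻⁴)(+2.49) = 8.3 × 10⁻⁴ → stable
  236–243 m: −αΔT+βΔS = −(2.2 × 10⁻⁴)(-1.3)+(7.5 × 10⁻⁴)(-5.70) = -4.0 × 10⁻³ → UNSTABLE
The 236–243 m interval has Δρ < 0: lighter water underlies denser water.

236–243 m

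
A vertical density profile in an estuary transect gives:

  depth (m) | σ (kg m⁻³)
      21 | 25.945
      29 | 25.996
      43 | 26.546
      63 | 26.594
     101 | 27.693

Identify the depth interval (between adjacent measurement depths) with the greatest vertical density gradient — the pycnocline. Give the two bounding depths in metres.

29–43 m

Compute the density gradient over each adjacent pair:
  21–29 m: Δρ/Δz = 0.051/8 = 6.4 × 10⁻³ kg m⁻⁴
  29–43 m: Δρ/Δz = 0.550/14 = 0.039 kg m⁻⁴
  43–63 m: Δρ/Δz = 0.048/20 = 2.4 × 10⁻³ kg m⁻⁴
  63–101 m: Δρ/Δz = 1.099/38 = 0.029 kg m⁻⁴
The largest gradient is in the 29–43 m interval — the pycnocline.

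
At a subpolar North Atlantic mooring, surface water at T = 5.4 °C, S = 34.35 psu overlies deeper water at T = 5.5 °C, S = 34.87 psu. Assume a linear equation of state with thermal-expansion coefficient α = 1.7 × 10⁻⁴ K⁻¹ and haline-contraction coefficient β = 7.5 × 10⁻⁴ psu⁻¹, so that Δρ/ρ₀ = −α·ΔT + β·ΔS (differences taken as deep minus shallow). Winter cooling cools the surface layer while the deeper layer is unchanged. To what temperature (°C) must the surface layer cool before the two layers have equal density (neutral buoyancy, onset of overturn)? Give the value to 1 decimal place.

3.2 °C

Neutral buoyancy requires Δρ = 0, i.e. −α(T_deep − T_surf′) + β(S_deep − S_surf) = 0.
T_surf′ = T_deep − (β/α)·ΔS = 5.5 − (7.5 × 10⁻⁴/1.7 × 10⁻⁴)·(+0.52) = 3.206 °C.
Cooling required: 5.4 − (3.206) = 2.194 °C.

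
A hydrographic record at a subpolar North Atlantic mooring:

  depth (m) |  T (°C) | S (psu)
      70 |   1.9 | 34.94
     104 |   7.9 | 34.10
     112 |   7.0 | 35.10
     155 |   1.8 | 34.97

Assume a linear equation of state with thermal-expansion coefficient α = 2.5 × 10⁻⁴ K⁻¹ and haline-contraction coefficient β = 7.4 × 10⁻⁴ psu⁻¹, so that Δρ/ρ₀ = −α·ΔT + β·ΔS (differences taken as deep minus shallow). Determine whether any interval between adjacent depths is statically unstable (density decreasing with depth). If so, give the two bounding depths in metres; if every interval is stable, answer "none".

70–104 m

Evaluate Δρ/ρ₀ = −αΔT + βΔS across each adjacent pair:
  70–104 m: −αΔT+βΔS = −(2.5 × 10⁻⁴)(+6.0)+(7.4 × 10⁻⁴)(-0.84) = -2.1 × 10⁻³ → UNSTABLE
  104–112 m: −αΔT+βΔS = −(2.5 × 10⁻⁴)(-0.9)+(7.4 × 10⁻⁴)(+1.00) = 9.7 × 10⁻⁴ → stable
  112–155 m: −αΔT+βΔS = −(2.5 × 10⁻⁴)(-5.2)+(7.4 × 10⁻⁴)(-0.13) = 1.2 × 10⁻³ → stable
The 70–104 m interval has Δρ < 0: lighter water underlies denser water.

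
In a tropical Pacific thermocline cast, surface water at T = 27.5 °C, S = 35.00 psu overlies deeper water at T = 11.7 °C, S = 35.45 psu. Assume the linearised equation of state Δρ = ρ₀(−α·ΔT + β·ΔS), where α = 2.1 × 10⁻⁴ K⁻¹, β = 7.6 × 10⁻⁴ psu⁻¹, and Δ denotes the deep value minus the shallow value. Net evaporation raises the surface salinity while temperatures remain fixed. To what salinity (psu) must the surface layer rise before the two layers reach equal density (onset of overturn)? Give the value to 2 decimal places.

39.82 psu

Neutral buoyancy requires −α(T_deep − T_surf) + β(S_deep − S_surf′) = 0.
S_surf′ = S_deep − (α/β)·ΔT = 35.45 − (2.1 × 10⁻⁴/7.6 × 10⁻⁴)·(-15.8) = 39.8158 psu.
Increase required: 39.8158 − 35.00 = 4.8158 psu.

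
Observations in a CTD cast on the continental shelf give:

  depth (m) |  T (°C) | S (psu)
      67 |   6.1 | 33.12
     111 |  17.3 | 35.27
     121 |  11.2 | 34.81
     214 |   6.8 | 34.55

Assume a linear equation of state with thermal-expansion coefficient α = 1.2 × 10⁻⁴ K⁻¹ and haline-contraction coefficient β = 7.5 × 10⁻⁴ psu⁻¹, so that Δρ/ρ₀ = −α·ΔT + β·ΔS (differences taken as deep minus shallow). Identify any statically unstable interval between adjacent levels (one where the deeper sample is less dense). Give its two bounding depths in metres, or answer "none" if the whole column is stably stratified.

none

Evaluate Δρ/ρ₀ = −αΔT + βΔS across each adjacent pair:
  67–111 m: −αΔT+βΔS = −(1.2 × 10⁻⁴)(+11.2)+(7.5 × 10⁻⁴)(+2.15) = 2.7 × 10⁻⁴ → stable
  111–121 m: −αΔT+βΔS = −(1.2 × 10⁻⁴)(-6.1)+(7.5 × 10⁻⁴)(-0.46) = 3.9 × 10⁻⁴ → stable
  121–214 m: −αΔT+βΔS = −(1.2 × 10⁻⁴)(-4.4)+(7.5 × 10⁻⁴)(-0.26) = 3.3 × 10⁻⁴ → stable
Every interval has Δρ > 0: the column is stably stratified throughout.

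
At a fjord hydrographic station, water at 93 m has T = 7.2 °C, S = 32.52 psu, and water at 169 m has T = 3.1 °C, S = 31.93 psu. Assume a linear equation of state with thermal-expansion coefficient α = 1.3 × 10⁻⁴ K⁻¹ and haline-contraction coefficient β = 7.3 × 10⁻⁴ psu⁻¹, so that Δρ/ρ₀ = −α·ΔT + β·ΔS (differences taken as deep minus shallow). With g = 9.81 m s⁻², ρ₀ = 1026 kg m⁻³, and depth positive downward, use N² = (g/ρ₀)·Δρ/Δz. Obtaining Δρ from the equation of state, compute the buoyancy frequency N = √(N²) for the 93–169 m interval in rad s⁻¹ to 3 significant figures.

3.63 × 10⁻³ rad s⁻¹

ΔT = -4.1 K, ΔS = -0.59 psu (deep − shallow).
Δρ/ρ₀ = −αΔT + βΔS = 5.33 × 10⁻⁴ − 4.307 × 10⁻⁴ = 1.023 × 10⁻⁴, so Δρ ≈ 0.1050 kg m⁻³.
N² = (g/ρ₀)·Δρ/Δz = g·(Δρ/ρ₀)/Δz = 9.81 × 1.023 × 10⁻⁴ / 76 = 1.3205 × 10⁻⁵ s⁻².
N = √(1.3205 × 10⁻⁵) = 3.6339 × 10⁻³ rad s⁻¹ ≈ 3.63 × 10⁻³ rad s⁻¹.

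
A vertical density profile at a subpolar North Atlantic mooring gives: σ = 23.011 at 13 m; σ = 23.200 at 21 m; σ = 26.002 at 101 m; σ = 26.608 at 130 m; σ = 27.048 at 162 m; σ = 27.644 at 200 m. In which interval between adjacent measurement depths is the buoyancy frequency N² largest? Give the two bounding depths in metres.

Compute the density gradient over each adjacent pair:
  13–21 m: Δρ/Δz = 0.189/8 = 0.024 kg m⁻⁴
  21–101 m: Δρ/Δz = 2.802/80 = 0.035 kg m⁻⁴
  101–130 m: Δρ/Δz = 0.606/29 = 0.021 kg m⁻⁴
  130–162 m: Δρ/Δz = 0.440/32 = 0.014 kg m⁻⁴
  162–200 m: Δρ/Δz = 0.596/38 = 0.016 kg m⁻⁴
The largest gradient is in the 21–101 m interval — the pycnocline.

21–101 m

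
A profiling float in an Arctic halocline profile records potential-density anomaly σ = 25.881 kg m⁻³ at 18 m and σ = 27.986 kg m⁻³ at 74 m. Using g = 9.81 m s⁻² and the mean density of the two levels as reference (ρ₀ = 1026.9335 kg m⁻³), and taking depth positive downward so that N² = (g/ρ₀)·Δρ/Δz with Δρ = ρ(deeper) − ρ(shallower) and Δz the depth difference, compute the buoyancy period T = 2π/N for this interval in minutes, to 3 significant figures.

Δρ = 1027.986 − 1025.881 = 2.105 kg m⁻³ over Δz = 74 − 18 = 56 m.
N² = (9.81/1026.9335) × (2.105/56) = 3.5908 × 10⁻⁴ s⁻².
N = √(3.5908 × 10⁻⁴) = 0.018949 rad s⁻¹, so T = 2π/N = 331.58 s = 5.5263 min ≈ 5.53 min.

5.53 min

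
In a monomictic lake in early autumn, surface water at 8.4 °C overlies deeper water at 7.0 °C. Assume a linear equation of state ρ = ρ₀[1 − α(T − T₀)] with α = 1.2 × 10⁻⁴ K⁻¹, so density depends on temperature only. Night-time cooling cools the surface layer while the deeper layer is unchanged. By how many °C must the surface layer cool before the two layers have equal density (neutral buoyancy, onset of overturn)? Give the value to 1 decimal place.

With temperature the only control, equal density requires T_surf′ = T_deep.
T_surf′ = 7.0 °C.
Cooling required: 8.4 − 7.0 = 1.4 °C.

1.4 °C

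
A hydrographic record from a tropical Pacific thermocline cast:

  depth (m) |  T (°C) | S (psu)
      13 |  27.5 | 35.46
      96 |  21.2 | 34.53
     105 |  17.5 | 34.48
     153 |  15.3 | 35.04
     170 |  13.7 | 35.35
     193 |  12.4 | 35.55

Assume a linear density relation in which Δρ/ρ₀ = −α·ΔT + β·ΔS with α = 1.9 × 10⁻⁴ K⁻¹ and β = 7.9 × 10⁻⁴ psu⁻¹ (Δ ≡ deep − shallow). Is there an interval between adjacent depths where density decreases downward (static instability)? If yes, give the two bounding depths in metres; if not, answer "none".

none

Evaluate Δρ/ρ₀ = −αΔT + βΔS across each adjacent pair:
  13–96 m: −αΔT+βΔS = −(1.9 × 10⁻⁴)(-6.3)+(7.9 × 10⁻⁴)(-0.93) = 4.6 × 10⁻⁴ → stable
  96–105 m: −αΔT+βΔS = −(1.9 × 10⁻⁴)(-3.7)+(7.9 × 10⁻⁴)(-0.05) = 6.6 × 10⁻⁴ → stable
  105–153 m: −αΔT+βΔS = −(1.9 × 10⁻⁴)(-2.2)+(7.9 × 10⁻⁴)(+0.56) = 8.6 × 10⁻⁴ → stable
  153–170 m: −αΔT+βΔS = −(1.9 × 10⁻⁴)(-1.6)+(7.9 × 10⁻⁴)(+0.31) = 5.5 × 10⁻⁴ → stable
  170–193 m: −αΔT+βΔS = −(1.9 × 10⁻⁴)(-1.3)+(7.9 × 10⁻⁴)(+0.20) = 4.1 × 10⁻⁴ → stable
Every interval has Δρ > 0: the column is stably stratified throughout.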